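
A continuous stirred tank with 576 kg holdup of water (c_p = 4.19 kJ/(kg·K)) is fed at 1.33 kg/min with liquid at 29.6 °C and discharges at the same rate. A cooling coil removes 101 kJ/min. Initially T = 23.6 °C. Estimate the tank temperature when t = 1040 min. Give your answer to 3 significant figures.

M c_p dT/dt = ṁ c_p (T_in − T) − Q̇.
τ = M/ṁ = 433.08 min; T_ss = T_in − Q̇/(ṁ c_p) = 29.6 − 101/(1.33·4.19) = 11.476 °C.
This is linear first-order; T(t) = T_ss + (T₀ − T_ss) e^(−t/τ).
T(1040) = 11.476 + (12.124)·e^(−1040/433.08) = 11.476 + (12.124)·0.090592 = 12.574 °C.

12.6 °C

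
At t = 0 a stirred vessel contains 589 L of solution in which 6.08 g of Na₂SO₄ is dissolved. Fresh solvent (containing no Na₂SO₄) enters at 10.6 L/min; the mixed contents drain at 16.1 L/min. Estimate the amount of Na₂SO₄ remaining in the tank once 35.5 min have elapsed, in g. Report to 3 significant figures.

Let m(t) be the amount of Na₂SO₄. Volume: V(t) = V₀ + (Q_in − Q_out) t = 589 − 5.5000 t; V(35.5) = 393.75 L.
No Na₂SO₄ enters, so dm/dt = −Q_out · (m/V).
Separate: dm/m = −Q_out dt/V(t) ⇒ ln(m/m₀) = −(Q_out/(Q_in−Q_out)) ln(V/V₀).
m = m₀ (V₀/V)^(Q_out/(Q_in−Q_out)) = 6.08 × (589/393.75)^(-2.9273) = 1.8704 g.

1.87 g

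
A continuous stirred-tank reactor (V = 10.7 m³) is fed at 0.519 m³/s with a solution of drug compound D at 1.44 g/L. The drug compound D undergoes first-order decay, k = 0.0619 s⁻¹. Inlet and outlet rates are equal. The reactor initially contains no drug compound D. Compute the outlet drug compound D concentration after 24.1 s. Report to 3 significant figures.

Species balance: V dC/dt = Q C_in − Q C − k V C.
This is linear with rate a = Q/V + k = 0.11040 s⁻¹.
C_ss = Q C_in/(Q + kV) = 0.63264 g/L; C(t) = C_ss + (C₀ − C_ss) e^(−a t).
C(24.1) = 0.63264 + (-0.63264)·e^(−0.11040·24.1) = 0.63264 + (-0.63264)·0.069896 = 0.58842 g/L.

0.588 g/L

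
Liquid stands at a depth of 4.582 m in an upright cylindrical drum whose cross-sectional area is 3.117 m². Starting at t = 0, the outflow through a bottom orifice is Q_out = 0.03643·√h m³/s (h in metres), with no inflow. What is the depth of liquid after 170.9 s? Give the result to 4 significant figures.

With no inflow, A dh/dt = −0.03643 √h.
Separate and integrate: 2(√h − √h₀) = −(0.03643/A) t.
√h = √4.582 − 0.03643·170.9/(2·3.117) = 2.14056 − 0.998699 = 1.14186.
h = 1.14186² = 1.30385 m.

1.304 m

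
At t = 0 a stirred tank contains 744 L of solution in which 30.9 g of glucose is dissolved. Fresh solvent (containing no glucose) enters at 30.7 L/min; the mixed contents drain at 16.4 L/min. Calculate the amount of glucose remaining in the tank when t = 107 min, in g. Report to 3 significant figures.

Let m(t) be the amount of glucose. Volume: V(t) = V₀ + (Q_in − Q_out) t = 744 + 14.300 t; V(107) = 2274.1 L.
Solute balance: dm/dt = 0 − Q_out C = −Q_out m/V(t).
dm/m = −Q_out dt/(V₀ + 14.300 t); integrating gives ln(m/m₀) = −(Q_out/(Q_in−Q_out)) ln(V/V₀).
m = m₀ (V₀/V)^(Q_out/(Q_in−Q_out)) = 30.9 × (744/2274.1)^(1.1469) = 8.5795 g.

8.58 g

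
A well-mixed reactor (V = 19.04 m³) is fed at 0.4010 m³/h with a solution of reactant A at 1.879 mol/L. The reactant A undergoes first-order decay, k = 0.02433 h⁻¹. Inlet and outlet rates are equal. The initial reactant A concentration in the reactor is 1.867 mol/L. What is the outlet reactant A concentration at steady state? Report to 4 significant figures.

Accumulation = in − out − consumed: V dC/dt = Q C_in − Q C − k V C.
At steady state: 0 = Q C_in − (Q + kV) C_ss, so C_ss = Q C_in/(Q + kV).
C_ss = 0.4010·1.879/(0.4010 + 0.02433·19.04) = 0.753479/0.864243 = 0.871837 mol/L.

0.8718 mol/L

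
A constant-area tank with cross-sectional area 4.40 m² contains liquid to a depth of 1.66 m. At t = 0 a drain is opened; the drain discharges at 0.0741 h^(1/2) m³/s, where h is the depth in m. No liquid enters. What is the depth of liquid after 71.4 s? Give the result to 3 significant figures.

A dh/dt = −Q_out = −0.0741 √h.
This is separable: 2 d(√h)/dt = −0.0741/A, so √h = √h₀ − (0.0741/(2A)) t.
√h = √1.66 − 0.0741·71.4/(2·4.40) = 1.2884 − 0.60122 = 0.68719.
h = 0.68719² = 0.47223 m.

0.472 m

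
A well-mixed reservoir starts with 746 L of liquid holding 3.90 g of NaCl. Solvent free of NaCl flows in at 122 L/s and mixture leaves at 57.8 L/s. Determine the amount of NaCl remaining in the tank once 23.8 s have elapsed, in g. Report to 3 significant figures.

Let m(t) be the amount of NaCl. Volume: V(t) = V₀ + (Q_in − Q_out) t = 746 + 64.200 t; V(23.8) = 2274.0 L.
Species balance (pure solvent in): dm/dt = −Q_out · m/V(t).
dm/m = −Q_out dt/(V₀ + 64.200 t); integrating gives ln(m/m₀) = −(Q_out/(Q_in−Q_out)) ln(V/V₀).
m = m₀ (V₀/V)^(Q_out/(Q_in−Q_out)) = 3.90 × (746/2274.0)^(0.90031) = 1.4298 g.

1.43 g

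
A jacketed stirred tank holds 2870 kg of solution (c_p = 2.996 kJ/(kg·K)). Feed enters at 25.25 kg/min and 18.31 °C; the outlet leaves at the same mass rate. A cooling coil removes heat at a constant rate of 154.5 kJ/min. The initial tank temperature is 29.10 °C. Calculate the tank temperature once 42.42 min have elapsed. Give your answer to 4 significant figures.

Energy balance: M c_p dT/dt = ṁ c_p (T_in − T) − 154.5.
Rearrange: dT/dt = (T_ss − T)/τ with τ = M/ṁ = 113.663 min and T_ss = T_in − Q̇/(ṁ c_p) = 16.2677 °C.
Integrating: T(t) = T_ss + (T₀ − T_ss) e^(−t/τ).
T(42.42) = 16.2677 + (12.8323)·e^(−42.42/113.663) = 16.2677 + (12.8323)·0.688522 = 25.1030 °C.

25.10 °C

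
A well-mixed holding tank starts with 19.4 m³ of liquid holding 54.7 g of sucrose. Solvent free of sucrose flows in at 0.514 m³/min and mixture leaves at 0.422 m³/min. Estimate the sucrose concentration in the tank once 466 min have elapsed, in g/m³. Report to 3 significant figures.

0.00417 g/m³

Total volume: dV/dt = Q_in − Q_out = 0.092000 m³/min, so V(t) = 19.4 + 0.092000 t and V(466) = 62.272 m³.
Solute balance: dm/dt = 0 − Q_out C = −Q_out m/V(t).
dm/m = −Q_out dt/(V₀ + 0.092000 t); integrating gives ln(m/m₀) = −(Q_out/(Q_in−Q_out)) ln(V/V₀).
m = m₀ (V₀/V)^(Q_out/(Q_in−Q_out)) = 54.7 × (19.4/62.272)^(4.5870) = 0.25986 g.
C = m/V = 0.25986/62.272 = 0.0041729 g/m³.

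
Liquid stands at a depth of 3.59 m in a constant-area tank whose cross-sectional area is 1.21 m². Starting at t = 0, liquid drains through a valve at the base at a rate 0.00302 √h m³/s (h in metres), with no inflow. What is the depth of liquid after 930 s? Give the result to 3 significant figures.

0.539 m

A dh/dt = −Q_out = −0.00302 √h.
∫ h^(−1/2) dh = −(0.00302/A) ∫ dt, giving 2√h = 2√h₀ − (0.00302/A) t.
√h = √3.59 − 0.00302·930/(2·1.21) = 1.8947 − 1.1606 = 0.73415.
h = 0.73415² = 0.53898 m.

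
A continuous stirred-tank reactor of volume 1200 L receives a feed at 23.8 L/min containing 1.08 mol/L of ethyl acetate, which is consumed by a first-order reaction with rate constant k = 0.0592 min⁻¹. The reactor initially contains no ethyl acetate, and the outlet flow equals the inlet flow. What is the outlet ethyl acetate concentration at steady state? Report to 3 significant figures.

0.271 mol/L

Accumulation = in − out − consumed: V dC/dt = Q C_in − Q C − k V C.
At steady state: 0 = Q C_in − (Q + kV) C_ss, so C_ss = Q C_in/(Q + kV).
C_ss = 23.8·1.08/(23.8 + 0.0592·1200) = 25.704/94.840 = 0.27102 mol/L.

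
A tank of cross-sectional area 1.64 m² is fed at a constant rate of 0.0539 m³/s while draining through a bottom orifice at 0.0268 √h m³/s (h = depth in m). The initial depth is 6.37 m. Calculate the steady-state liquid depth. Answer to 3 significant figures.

4.04 m

Level balance: A dh/dt = 0.0539 − 0.0268 √h. Setting dh/dt = 0:
Q_in = 0.0268 √h_ss ⇒ √h_ss = 0.0539/0.0268 = 2.0112.
h_ss = 2.0112² = 4.0449 m. (Since h₀ = 6.37 m > h_ss, the level will fall toward this value.)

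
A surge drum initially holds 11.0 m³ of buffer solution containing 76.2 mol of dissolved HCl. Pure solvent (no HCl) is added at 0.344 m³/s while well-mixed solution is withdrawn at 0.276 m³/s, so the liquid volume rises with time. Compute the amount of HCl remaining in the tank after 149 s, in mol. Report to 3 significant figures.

Let m(t) be the amount of HCl. Volume: V(t) = V₀ + (Q_in − Q_out) t = 11.0 + 0.068000 t; V(149) = 21.132 m³.
Solute balance: dm/dt = 0 − Q_out C = −Q_out m/V(t).
dm/m = −Q_out dt/(V₀ + 0.068000 t); integrating gives ln(m/m₀) = −(Q_out/(Q_in−Q_out)) ln(V/V₀).
m = m₀ (V₀/V)^(Q_out/(Q_in−Q_out)) = 76.2 × (11.0/21.132)^(4.0588) = 5.3837 mol.

5.38 mol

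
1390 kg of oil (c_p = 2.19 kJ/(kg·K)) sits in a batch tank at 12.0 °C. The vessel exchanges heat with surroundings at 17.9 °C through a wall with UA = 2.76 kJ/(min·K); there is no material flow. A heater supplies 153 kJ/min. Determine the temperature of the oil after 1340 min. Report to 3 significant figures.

55.1 °C

M c_p dT/dt = −UA(T − T_amb) + Q̇.
dT/dt = (T_ss − T)/τ with T_ss = T_amb + Q̇/UA = 17.9 + 153/2.76 = 73.335 °C, τ = M c_p/UA = 1390·2.19/2.76 = 1102.9 min.
Solution: T(t) = T_ss + (T₀ − T_ss) e^(−t/τ).
T(1340) = 73.335 + (-61.335)·0.29673 = 55.135 °C.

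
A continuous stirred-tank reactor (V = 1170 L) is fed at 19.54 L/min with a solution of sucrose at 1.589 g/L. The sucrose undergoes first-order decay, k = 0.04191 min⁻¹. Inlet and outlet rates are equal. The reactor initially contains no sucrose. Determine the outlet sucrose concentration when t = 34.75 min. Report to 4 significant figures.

Accumulation = in − out − consumed: V dC/dt = Q C_in − Q C − k V C.
This is linear with rate a = Q/V + k = 0.0586109 min⁻¹.
C_ss = Q C_in/(Q + kV) = 0.452777 g/L; C(t) = C_ss + (C₀ − C_ss) e^(−a t).
C(34.75) = 0.452777 + (-0.452777)·e^(−0.0586109·34.75) = 0.452777 + (-0.452777)·0.130455 = 0.393710 g/L.

0.3937 g/L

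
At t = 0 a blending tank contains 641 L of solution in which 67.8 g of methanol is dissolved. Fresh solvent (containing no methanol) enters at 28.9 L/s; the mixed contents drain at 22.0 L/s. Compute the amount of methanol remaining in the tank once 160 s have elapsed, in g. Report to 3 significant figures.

Let m(t) be the amount of methanol. Volume: V(t) = V₀ + (Q_in − Q_out) t = 641 + 6.9000 t; V(160) = 1745.0 L.
Species balance (pure solvent in): dm/dt = −Q_out · m/V(t).
Separate: dm/m = −Q_out dt/V(t) ⇒ ln(m/m₀) = −(Q_out/(Q_in−Q_out)) ln(V/V₀).
m = m₀ (V₀/V)^(Q_out/(Q_in−Q_out)) = 67.8 × (641/1745.0)^(3.1884) = 2.7827 g.

2.78 g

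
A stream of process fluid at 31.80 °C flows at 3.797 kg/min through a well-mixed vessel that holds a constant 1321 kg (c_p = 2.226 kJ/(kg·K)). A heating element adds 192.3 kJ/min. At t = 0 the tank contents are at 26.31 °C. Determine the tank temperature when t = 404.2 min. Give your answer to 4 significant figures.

45.71 °C

First-law balance (no shaft work): M c_p dT/dt = ṁ c_p (T_in − T) + 192.3.
τ = M/ṁ = 347.906 min; T_ss = T_in + Q̇/(ṁ c_p) = 31.80 + 192.3/(3.797·2.226) = 54.5517 °C.
Integrating: T(t) = T_ss + (T₀ − T_ss) e^(−t/τ).
T(404.2) = 54.5517 + (-28.2417)·e^(−404.2/347.906) = 54.5517 + (-28.2417)·0.312920 = 45.7143 °C.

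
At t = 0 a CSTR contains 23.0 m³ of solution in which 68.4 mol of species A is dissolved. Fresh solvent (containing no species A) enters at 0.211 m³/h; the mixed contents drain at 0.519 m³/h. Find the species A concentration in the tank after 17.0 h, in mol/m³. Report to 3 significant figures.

Total volume: dV/dt = Q_in − Q_out = -0.30800 m³/h, so V(t) = 23.0 − 0.30800 t and V(17.0) = 17.764 m³.
Species balance (pure solvent in): dm/dt = −Q_out · m/V(t).
Separate: dm/m = −Q_out dt/V(t) ⇒ ln(m/m₀) = −(Q_out/(Q_in−Q_out)) ln(V/V₀).
m = m₀ (V₀/V)^(Q_out/(Q_in−Q_out)) = 68.4 × (23.0/17.764)^(-1.6851) = 44.260 mol.
C = m/V = 44.260/17.764 = 2.4916 mol/m³.

2.49 mol/m³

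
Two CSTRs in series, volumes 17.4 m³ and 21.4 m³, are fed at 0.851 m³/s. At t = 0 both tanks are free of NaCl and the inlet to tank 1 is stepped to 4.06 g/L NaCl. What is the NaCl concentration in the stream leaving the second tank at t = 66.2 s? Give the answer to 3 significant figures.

Time constants: τᵢ = Vᵢ/Q for each well-mixed tank.
τ₁ = 17.4/0.851 = 20.447 s; τ₂ = 21.4/0.851 = 25.147 s.
Tank 1: C₁ = C_in(1 − e^(−t/τ₁)). Tank 2 (τ₁ ≠ τ₂): C₂ = C_in[1 − (τ₁ e^(−t/τ₁) − τ₂ e^(−t/τ₂))/(τ₁ − τ₂)].
At t = 66.2: e^(−t/τ₁) = 0.039254, e^(−t/τ₂) = 0.071896.
C₂ = 4.06·[1 − (20.447·0.039254 − 25.147·0.071896)/(-4.7004)] = 4.06·0.78611 = 3.1916 g/L.

3.19 g/L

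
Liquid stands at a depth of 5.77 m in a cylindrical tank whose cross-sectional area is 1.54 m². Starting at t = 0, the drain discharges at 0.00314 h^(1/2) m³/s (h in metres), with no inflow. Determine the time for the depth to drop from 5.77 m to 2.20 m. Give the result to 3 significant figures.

901 s

A dh/dt = −Q_out = −0.00314 √h.
Separate and integrate: 2(√h − √h₀) = −(0.00314/A) t.
t = 2A(√h₀ − √h)/0.00314 = 2·1.54·(√5.77 − √2.20)/0.00314
  = 3.0800 × (2.4021 − 1.4832) / 0.00314 = 901.29 s.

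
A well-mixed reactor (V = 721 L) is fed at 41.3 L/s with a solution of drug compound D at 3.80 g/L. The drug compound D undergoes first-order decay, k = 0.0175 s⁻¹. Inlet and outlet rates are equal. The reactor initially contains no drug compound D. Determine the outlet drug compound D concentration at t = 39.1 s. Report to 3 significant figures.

Species balance: V dC/dt = Q C_in − Q C − k V C.
dC/dt = (Q/V) C_in − (Q/V + k) C; effective rate a = Q/V + k = 0.057282 + 0.0175 = 0.074782 s⁻¹.
C_ss = Q C_in/(Q + kV) = 2.9107 g/L; C(t) = C_ss + (C₀ − C_ss) e^(−a t).
C(39.1) = 2.9107 + (-2.9107)·e^(−0.074782·39.1) = 2.9107 + (-2.9107)·0.053721 = 2.7544 g/L.

2.75 g/L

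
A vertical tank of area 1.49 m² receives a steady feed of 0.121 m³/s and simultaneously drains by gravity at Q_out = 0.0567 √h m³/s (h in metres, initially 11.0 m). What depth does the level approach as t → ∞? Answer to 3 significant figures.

4.55 m

Level balance: A dh/dt = 0.121 − 0.0567 √h. Setting dh/dt = 0:
Q_in = 0.0567 √h_ss ⇒ √h_ss = 0.121/0.0567 = 2.1340.
h_ss = 2.1340² = 4.5541 m. (Since h₀ = 11.0 m > h_ss, the level will fall toward this value.)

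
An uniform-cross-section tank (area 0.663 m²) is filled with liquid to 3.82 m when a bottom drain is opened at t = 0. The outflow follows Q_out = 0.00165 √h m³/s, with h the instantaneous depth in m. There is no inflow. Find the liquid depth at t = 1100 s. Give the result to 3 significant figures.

A dh/dt = −Q_out = −0.00165 √h.
This is separable: 2 d(√h)/dt = −0.00165/A, so √h = √h₀ − (0.00165/(2A)) t.
√h = √3.82 − 0.00165·1100/(2·0.663) = 1.9545 − 1.3688 = 0.58570.
h = 0.58570² = 0.34305 m.

0.343 m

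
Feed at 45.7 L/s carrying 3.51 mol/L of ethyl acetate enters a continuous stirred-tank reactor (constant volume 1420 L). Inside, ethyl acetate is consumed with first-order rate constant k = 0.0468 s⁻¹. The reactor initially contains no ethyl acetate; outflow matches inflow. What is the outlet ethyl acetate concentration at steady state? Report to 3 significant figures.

1.43 mol/L

Species balance: V dC/dt = Q C_in − Q C − k V C.
Steady state (dC/dt = 0): C_ss = Q C_in/(Q + kV) = C_in/(1 + kV/Q).
C_ss = 45.7·3.51/(45.7 + 0.0468·1420) = 160.41/112.16 = 1.4302 mol/L.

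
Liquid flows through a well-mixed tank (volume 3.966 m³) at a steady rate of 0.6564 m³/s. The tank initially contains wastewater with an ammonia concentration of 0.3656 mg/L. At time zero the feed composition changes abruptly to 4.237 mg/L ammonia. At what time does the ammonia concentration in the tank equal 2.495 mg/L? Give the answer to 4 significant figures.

4.825 s

Species balance: V dC/dt = Q(C_in − C) ⇒ τ = V/Q = 6.04205 s.
C(t) = C_in + (C₀ − C_in) e^(−t/τ). Set C = 2.495 and solve for t:
e^(−t/τ) = (C − C_in)/(C₀ − C_in) = (2.495 − 4.237)/(0.3656 − 4.237) = 0.449966
t = −τ ln(…) = 6.04205 × 0.798582 = 4.82507 s.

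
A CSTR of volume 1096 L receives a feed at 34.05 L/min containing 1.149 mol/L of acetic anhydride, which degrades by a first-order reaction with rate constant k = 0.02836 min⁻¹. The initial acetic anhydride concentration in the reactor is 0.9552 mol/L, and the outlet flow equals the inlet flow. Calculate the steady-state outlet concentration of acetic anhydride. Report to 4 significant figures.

0.6007 mol/L

Species balance: V dC/dt = Q C_in − Q C − k V C.
Steady state (dC/dt = 0): C_ss = Q C_in/(Q + kV) = C_in/(1 + kV/Q).
C_ss = 34.05·1.149/(34.05 + 0.02836·1096) = 39.1234/65.1326 = 0.600674 mol/L.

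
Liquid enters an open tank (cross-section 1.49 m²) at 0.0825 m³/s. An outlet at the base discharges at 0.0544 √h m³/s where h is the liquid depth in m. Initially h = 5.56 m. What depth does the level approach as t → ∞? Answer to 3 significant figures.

A dh/dt = Q_in − 0.0544 √h. Steady state requires inflow = outflow:
Q_in = 0.0544 √h_ss ⇒ √h_ss = 0.0825/0.0544 = 1.5165.
h_ss = 1.5165² = 2.2999 m. (Since h₀ = 5.56 m > h_ss, the level will fall toward this value.)

2.30 m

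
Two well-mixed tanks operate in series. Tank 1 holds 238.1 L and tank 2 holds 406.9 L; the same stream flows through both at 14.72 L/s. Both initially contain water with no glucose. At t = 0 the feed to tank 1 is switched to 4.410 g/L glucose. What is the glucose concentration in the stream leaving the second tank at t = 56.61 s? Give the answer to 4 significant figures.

Species balance on tank i: dCᵢ/dt = (Cᵢ₋₁ − Cᵢ)/τᵢ with τᵢ = Vᵢ/Q.
τ₁ = 238.1/14.72 = 16.1753 s; τ₂ = 406.9/14.72 = 27.6427 s.
Solving the cascade with C₁(0)=C₂(0)=0 gives C₂(t) = C_in[1 − (τ₁ e^(−t/τ₁) − τ₂ e^(−t/τ₂))/(τ₁ − τ₂)].
At t = 56.61: e^(−t/τ₁) = 0.0302038, e^(−t/τ₂) = 0.129003.
C₂ = 4.410·[1 − (16.1753·0.0302038 − 27.6427·0.129003)/(-11.4674)] = 4.410·0.731637 = 3.22652 g/L.

3.227 g/L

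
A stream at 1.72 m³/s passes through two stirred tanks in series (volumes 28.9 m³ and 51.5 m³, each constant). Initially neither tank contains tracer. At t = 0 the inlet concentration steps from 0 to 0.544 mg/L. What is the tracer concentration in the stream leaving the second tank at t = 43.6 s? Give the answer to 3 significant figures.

Species balance on tank i: dCᵢ/dt = (Cᵢ₋₁ − Cᵢ)/τᵢ with τᵢ = Vᵢ/Q.
τ₁ = 28.9/1.72 = 16.802 s; τ₂ = 51.5/1.72 = 29.942 s.
Solving the cascade with C₁(0)=C₂(0)=0 gives C₂(t) = C_in[1 − (τ₁ e^(−t/τ₁) − τ₂ e^(−t/τ₂))/(τ₁ − τ₂)].
At t = 43.6: e^(−t/τ₁) = 0.074655, e^(−t/τ₂) = 0.23313.
C₂ = 0.544·[1 − (16.802·0.074655 − 29.942·0.23313)/(-13.140)] = 0.544·0.56422 = 0.30693 mg/L.

0.307 mg/L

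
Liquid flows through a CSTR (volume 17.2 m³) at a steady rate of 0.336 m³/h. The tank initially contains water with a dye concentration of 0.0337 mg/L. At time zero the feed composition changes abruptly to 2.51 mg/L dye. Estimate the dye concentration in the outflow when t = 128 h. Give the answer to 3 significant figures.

2.31 mg/L

Accumulation = in − out for the solute gives V dC/dt = Q(C_in − C).
So dC/dt = (C_in − C)/τ with τ = V/Q = 17.2/0.336 = 51.190 h.
This is linear first-order; C(t) = C_in + (C₀ − C_in) e^(−t/τ).
C(128) = 2.51 + (0.0337 − 2.51)·e^(−128/51.190) = 2.51 + (-2.4763)·0.082047 = 2.3068 mg/L.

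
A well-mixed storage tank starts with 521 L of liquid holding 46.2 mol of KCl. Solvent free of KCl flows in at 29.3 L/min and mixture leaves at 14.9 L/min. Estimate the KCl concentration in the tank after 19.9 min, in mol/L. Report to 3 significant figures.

0.0364 mol/L

Total volume: dV/dt = Q_in − Q_out = 14.400 L/min, so V(t) = 521 + 14.400 t and V(19.9) = 807.56 L.
No KCl enters, so dm/dt = −Q_out · (m/V).
Separate: dm/m = −Q_out dt/V(t) ⇒ ln(m/m₀) = −(Q_out/(Q_in−Q_out)) ln(V/V₀).
m = m₀ (V₀/V)^(Q_out/(Q_in−Q_out)) = 46.2 × (521/807.56)^(1.0347) = 29.356 mol.
C = m/V = 29.356/807.56 = 0.036351 mol/L.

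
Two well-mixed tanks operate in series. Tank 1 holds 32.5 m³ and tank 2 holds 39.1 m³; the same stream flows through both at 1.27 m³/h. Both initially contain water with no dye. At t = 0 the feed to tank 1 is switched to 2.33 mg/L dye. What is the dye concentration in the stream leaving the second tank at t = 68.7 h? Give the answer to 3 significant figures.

1.63 mg/L

Each tank obeys Vᵢ dCᵢ/dt = Q(Cᵢ₋₁ − Cᵢ), so τᵢ = Vᵢ/Q.
τ₁ = 32.5/1.27 = 25.591 h; τ₂ = 39.1/1.27 = 30.787 h.
Solving the cascade with C₁(0)=C₂(0)=0 gives C₂(t) = C_in[1 − (τ₁ e^(−t/τ₁) − τ₂ e^(−t/τ₂))/(τ₁ − τ₂)].
At t = 68.7: e^(−t/τ₁) = 0.068250, e^(−t/τ₂) = 0.10737.
C₂ = 2.33·[1 − (25.591·0.068250 − 30.787·0.10737)/(-5.1969)] = 2.33·0.69996 = 1.6309 mg/L.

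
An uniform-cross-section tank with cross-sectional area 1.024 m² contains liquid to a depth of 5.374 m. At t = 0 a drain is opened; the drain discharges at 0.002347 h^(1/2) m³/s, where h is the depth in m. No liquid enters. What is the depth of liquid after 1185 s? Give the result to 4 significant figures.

0.9220 m

Unsteady balance on liquid volume: A dh/dt = −0.002347 √h.
This is separable: 2 d(√h)/dt = −0.002347/A, so √h = √h₀ − (0.002347/(2A)) t.
√h = √5.374 − 0.002347·1185/(2·1.024) = 2.31819 − 1.35801 = 0.960184.
h = 0.960184² = 0.921953 m.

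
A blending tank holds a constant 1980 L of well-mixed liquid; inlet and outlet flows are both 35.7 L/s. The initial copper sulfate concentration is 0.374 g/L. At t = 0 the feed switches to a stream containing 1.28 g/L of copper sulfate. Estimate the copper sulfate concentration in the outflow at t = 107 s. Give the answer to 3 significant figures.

1.15 g/L

Unsteady species balance (constant V, well mixed): V dC/dt = Q(C_in − C).
Time constant τ = V/Q = 1980/35.7 = 55.462 s.
Solution: C(t) = C_in + (C₀ − C_in) e^(−t/τ).
C(107) = 1.28 + (0.374 − 1.28)·e^(−107/55.462) = 1.28 + (-0.90600)·0.14526 = 1.1484 g/L.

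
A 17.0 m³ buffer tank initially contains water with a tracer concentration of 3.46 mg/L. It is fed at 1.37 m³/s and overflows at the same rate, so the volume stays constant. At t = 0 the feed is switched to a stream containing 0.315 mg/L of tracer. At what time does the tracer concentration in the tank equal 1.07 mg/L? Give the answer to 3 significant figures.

17.7 s

Unsteady species balance (constant V, well mixed): V dC/dt = Q(C_in − C), so τ = V/Q = 12.409 s.
C(t) = C_in + (C₀ − C_in) e^(−t/τ). Set C = 1.07 and solve for t:
e^(−t/τ) = (C − C_in)/(C₀ − C_in) = (1.07 − 0.315)/(3.46 − 0.315) = 0.24006
t = −τ ln(…) = 12.409 × 1.4269 = 17.705 s.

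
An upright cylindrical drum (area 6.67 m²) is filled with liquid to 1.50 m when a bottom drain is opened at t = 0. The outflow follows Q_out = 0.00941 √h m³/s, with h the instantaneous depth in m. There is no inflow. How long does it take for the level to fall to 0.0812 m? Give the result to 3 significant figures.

1330 s

With no inflow, A dh/dt = −0.00941 √h.
This is separable: 2 d(√h)/dt = −0.00941/A, so √h = √h₀ − (0.00941/(2A)) t.
t = 2A(√h₀ − √h)/0.00941 = 2·6.67·(√1.50 − √0.0812)/0.00941
  = 13.340 × (1.2247 − 0.28496) / 0.00941 = 1332.3 s.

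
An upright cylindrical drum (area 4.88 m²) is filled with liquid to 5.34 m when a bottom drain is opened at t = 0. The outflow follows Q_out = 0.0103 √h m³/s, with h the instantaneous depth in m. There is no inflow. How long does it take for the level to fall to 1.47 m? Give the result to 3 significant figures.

Mass balance (ρ constant): A dh/dt = −0.0103 √h.
∫ h^(−1/2) dh = −(0.0103/A) ∫ dt, giving 2√h = 2√h₀ − (0.0103/A) t.
t = 2A(√h₀ − √h)/0.0103 = 2·4.88·(√5.34 − √1.47)/0.0103
  = 9.7600 × (2.3108 − 1.2124) / 0.0103 = 1040.8 s.

1040 s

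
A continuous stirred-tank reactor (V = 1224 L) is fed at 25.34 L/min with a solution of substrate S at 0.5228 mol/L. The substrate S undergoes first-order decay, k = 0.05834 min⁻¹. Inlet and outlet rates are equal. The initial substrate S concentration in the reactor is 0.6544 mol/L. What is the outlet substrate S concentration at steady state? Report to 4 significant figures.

V dC/dt = Q(C_in − C) − k V C.
At steady state: 0 = Q C_in − (Q + kV) C_ss, so C_ss = Q C_in/(Q + kV).
C_ss = 25.34·0.5228/(25.34 + 0.05834·1224) = 13.2478/96.7482 = 0.136930 mol/L.

0.1369 mol/L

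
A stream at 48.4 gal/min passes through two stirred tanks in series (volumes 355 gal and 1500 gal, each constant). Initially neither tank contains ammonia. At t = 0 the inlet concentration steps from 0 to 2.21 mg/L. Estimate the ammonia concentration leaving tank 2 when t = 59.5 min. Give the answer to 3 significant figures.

1.79 mg/L

Each tank obeys Vᵢ dCᵢ/dt = Q(Cᵢ₋₁ − Cᵢ), so τᵢ = Vᵢ/Q.
τ₁ = 355/48.4 = 7.3347 min; τ₂ = 1500/48.4 = 30.992 min.
Solving the cascade with C₁(0)=C₂(0)=0 gives C₂(t) = C_in[1 − (τ₁ e^(−t/τ₁) − τ₂ e^(−t/τ₂))/(τ₁ − τ₂)].
At t = 59.5: e^(−t/τ₁) = 0.00029988, e^(−t/τ₂) = 0.14663.
C₂ = 2.21·[1 − (7.3347·0.00029988 − 30.992·0.14663)/(-23.657)] = 2.21·0.80801 = 1.7857 mg/L.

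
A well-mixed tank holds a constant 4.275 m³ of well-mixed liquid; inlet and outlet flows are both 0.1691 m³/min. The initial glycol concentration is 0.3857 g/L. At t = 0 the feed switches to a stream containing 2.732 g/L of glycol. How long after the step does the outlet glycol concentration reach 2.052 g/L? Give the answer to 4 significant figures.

Unsteady species balance (constant V, well mixed): V dC/dt = Q(C_in − C), so τ = V/Q = 25.2809 min.
C(t) = C_in + (C₀ − C_in) e^(−t/τ). Set C = 2.052 and solve for t:
e^(−t/τ) = (C − C_in)/(C₀ − C_in) = (2.052 − 2.732)/(0.3857 − 2.732) = 0.289818
t = −τ ln(…) = 25.2809 × 1.23850 = 31.3104 min.

31.31 min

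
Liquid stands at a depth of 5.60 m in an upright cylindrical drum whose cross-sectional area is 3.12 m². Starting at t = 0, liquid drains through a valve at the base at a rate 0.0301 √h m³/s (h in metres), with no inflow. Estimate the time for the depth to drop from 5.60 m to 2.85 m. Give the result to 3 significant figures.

141 s

With no inflow, A dh/dt = −0.0301 √h.
Separate and integrate: 2(√h − √h₀) = −(0.0301/A) t.
t = 2A(√h₀ − √h)/0.0301 = 2·3.12·(√5.60 − √2.85)/0.0301
  = 6.2400 × (2.3664 − 1.6882) / 0.0301 = 140.60 s.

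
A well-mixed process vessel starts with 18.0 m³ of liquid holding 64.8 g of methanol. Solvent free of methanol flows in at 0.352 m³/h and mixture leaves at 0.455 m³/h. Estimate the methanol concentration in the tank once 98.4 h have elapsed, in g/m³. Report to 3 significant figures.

0.213 g/m³

Let m(t) be the amount of methanol. Volume: V(t) = V₀ + (Q_in − Q_out) t = 18.0 − 0.10300 t; V(98.4) = 7.8648 m³.
Species balance (pure solvent in): dm/dt = −Q_out · m/V(t).
dm/m = −Q_out dt/(V₀ − 0.10300 t); integrating gives ln(m/m₀) = −(Q_out/(Q_in−Q_out)) ln(V/V₀).
m = m₀ (V₀/V)^(Q_out/(Q_in−Q_out)) = 64.8 × (18.0/7.8648)^(-4.4175) = 1.6715 g.
C = m/V = 1.6715/7.8648 = 0.21253 g/m³.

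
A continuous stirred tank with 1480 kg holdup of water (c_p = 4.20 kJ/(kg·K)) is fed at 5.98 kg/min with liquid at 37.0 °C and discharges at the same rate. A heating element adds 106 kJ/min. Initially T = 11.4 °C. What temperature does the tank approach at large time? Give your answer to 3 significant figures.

M c_p dT/dt = ṁ c_p (T_in − T) + Q̇.
At steady state dT/dt = 0 ⇒ T_ss = T_in + Q̇/(ṁ c_p) = 37.0 + 106/(5.98·4.20) = 41.220 °C.

41.2 °C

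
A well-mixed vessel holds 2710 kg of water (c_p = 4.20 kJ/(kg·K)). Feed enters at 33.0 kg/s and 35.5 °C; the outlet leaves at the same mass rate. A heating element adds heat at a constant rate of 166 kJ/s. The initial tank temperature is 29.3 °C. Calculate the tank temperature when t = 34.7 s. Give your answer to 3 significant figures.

M c_p dT/dt = ṁ c_p (T_in − T) + Q̇.
Rearrange: dT/dt = (T_ss − T)/τ with τ = M/ṁ = 82.121 s and T_ss = T_in + Q̇/(ṁ c_p) = 36.698 °C.
T approaches T_ss exponentially: T(t) = T_ss + (T₀ − T_ss) e^(−t/τ).
T(34.7) = 36.698 + (-7.3977)·e^(−34.7/82.121) = 36.698 + (-7.3977)·0.65538 = 31.849 °C.

31.8 °C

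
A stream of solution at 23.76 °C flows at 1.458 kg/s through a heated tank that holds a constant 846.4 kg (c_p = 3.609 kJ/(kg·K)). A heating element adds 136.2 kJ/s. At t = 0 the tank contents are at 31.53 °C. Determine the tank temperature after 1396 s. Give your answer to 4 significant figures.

Energy balance: M c_p dT/dt = ṁ c_p (T_in − T) + 136.2.
Rearrange: dT/dt = (T_ss − T)/τ with τ = M/ṁ = 580.521 s and T_ss = T_in + Q̇/(ṁ c_p) = 49.6441 °C.
This is linear first-order; T(t) = T_ss + (T₀ − T_ss) e^(−t/τ).
T(1396) = 49.6441 + (-18.1141)·e^(−1396/580.521) = 49.6441 + (-18.1141)·0.0902894 = 48.0086 °C.

48.01 °C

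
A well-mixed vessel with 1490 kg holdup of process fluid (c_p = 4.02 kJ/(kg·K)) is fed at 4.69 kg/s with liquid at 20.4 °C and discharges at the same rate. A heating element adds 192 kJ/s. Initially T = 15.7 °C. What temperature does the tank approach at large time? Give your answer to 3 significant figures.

Unsteady energy balance on the tank contents: M c_p dT/dt = ṁ c_p (T_in − T) + 192.
At steady state dT/dt = 0 ⇒ T_ss = T_in + Q̇/(ṁ c_p) = 20.4 + 192/(4.69·4.02) = 30.584 °C.

30.6 °C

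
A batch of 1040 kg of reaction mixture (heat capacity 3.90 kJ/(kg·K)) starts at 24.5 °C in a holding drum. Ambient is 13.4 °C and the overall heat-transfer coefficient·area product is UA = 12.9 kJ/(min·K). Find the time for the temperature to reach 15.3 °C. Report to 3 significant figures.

555 min

Energy balance: M c_p dT/dt = −UA(T − T_amb).
τ = M c_p/UA = 314.42 min; T_ss = T_amb = 13.400 °C.
T(t) = T_ss + (T₀ − T_ss)e^(−t/τ); set T = 15.3:
t = −τ ln[(T − T_ss)/(T₀ − T_ss)] = −314.42 · ln(0.17117) = 554.98 min.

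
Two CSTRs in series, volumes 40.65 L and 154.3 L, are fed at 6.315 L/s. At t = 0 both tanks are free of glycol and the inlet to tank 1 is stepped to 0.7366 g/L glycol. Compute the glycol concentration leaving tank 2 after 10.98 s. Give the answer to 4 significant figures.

0.1464 g/L

Each tank obeys Vᵢ dCᵢ/dt = Q(Cᵢ₋₁ − Cᵢ), so τᵢ = Vᵢ/Q.
τ₁ = 40.65/6.315 = 6.43705 s; τ₂ = 154.3/6.315 = 24.4339 s.
Solving the cascade with C₁(0)=C₂(0)=0 gives C₂(t) = C_in[1 − (τ₁ e^(−t/τ₁) − τ₂ e^(−t/τ₂))/(τ₁ − τ₂)].
At t = 10.98: e^(−t/τ₁) = 0.181636, e^(−t/τ₂) = 0.638026.
C₂ = 0.7366·[1 − (6.43705·0.181636 − 24.4339·0.638026)/(-17.9968)] = 0.7366·0.198734 = 0.146387 g/L.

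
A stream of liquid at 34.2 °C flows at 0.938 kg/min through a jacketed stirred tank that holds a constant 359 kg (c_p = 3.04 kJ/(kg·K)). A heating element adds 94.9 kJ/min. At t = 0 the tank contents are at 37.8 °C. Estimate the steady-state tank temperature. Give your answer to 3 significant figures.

67.5 °C

Unsteady energy balance on the tank contents: M c_p dT/dt = ṁ c_p (T_in − T) + 94.9.
At steady state dT/dt = 0 ⇒ T_ss = T_in + Q̇/(ṁ c_p) = 34.2 + 94.9/(0.938·3.04) = 67.480 °C.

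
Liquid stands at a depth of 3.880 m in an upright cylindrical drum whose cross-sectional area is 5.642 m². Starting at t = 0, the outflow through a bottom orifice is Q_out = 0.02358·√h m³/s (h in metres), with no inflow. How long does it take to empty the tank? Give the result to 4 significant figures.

942.6 s

A dh/dt = −Q_out = −0.02358 √h.
This is separable: 2 d(√h)/dt = −0.02358/A, so √h = √h₀ − (0.02358/(2A)) t.
Tank is empty when √h = 0: t_empty = 2A√h₀/0.02358.
t_empty = 2·5.642·√3.880/0.02358 = 11.2840·1.96977/0.02358 = 942.617 s.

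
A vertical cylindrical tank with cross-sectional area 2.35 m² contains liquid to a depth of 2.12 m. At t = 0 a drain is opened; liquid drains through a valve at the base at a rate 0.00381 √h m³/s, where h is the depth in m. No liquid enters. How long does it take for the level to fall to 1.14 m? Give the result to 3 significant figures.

With no inflow, A dh/dt = −0.00381 √h.
This is separable: 2 d(√h)/dt = −0.00381/A, so √h = √h₀ − (0.00381/(2A)) t.
t = 2A(√h₀ − √h)/0.00381 = 2·2.35·(√2.12 − √1.14)/0.00381
  = 4.7000 × (1.4560 − 1.0677) / 0.00381 = 479.02 s.

479 s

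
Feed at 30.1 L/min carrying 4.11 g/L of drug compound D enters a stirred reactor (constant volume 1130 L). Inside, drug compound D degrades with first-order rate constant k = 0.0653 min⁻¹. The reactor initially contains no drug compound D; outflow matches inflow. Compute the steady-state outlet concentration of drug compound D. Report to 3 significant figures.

Accumulation = in − out − consumed: V dC/dt = Q C_in − Q C − k V C.
Steady state (dC/dt = 0): C_ss = Q C_in/(Q + kV) = C_in/(1 + kV/Q).
C_ss = 30.1·4.11/(30.1 + 0.0653·1130) = 123.71/103.89 = 1.1908 g/L.

1.19 g/L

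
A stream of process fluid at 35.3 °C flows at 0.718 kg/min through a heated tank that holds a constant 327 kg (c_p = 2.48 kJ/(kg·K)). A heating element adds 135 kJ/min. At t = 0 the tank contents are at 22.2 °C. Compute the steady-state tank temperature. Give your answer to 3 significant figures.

Unsteady energy balance on the tank contents: M c_p dT/dt = ṁ c_p (T_in − T) + 135.
At steady state dT/dt = 0 ⇒ T_ss = T_in + Q̇/(ṁ c_p) = 35.3 + 135/(0.718·2.48) = 111.12 °C.

111 °C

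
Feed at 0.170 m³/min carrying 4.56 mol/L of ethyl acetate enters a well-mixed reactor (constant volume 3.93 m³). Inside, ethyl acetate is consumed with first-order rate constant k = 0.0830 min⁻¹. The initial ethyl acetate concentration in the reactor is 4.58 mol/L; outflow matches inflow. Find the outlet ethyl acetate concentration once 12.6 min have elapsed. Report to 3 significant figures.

Accumulation = in − out − consumed: V dC/dt = Q C_in − Q C − k V C.
dC/dt = (Q/V) C_in − (Q/V + k) C; effective rate a = Q/V + k = 0.043257 + 0.0830 = 0.12626 min⁻¹.
C_ss = Q C_in/(Q + kV) = 1.5623 mol/L; C(t) = C_ss + (C₀ − C_ss) e^(−a t).
C(12.6) = 1.5623 + (3.0177)·e^(−0.12626·12.6) = 1.5623 + (3.0177)·0.20375 = 2.1772 mol/L.

2.18 mol/L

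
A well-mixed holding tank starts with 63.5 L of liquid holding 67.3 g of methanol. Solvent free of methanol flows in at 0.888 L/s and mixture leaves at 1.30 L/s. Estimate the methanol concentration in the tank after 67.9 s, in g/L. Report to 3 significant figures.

Let m(t) be the amount of methanol. Volume: V(t) = V₀ + (Q_in − Q_out) t = 63.5 − 0.41200 t; V(67.9) = 35.525 L.
Species balance (pure solvent in): dm/dt = −Q_out · m/V(t).
dm/m = −Q_out dt/(V₀ − 0.41200 t); integrating gives ln(m/m₀) = −(Q_out/(Q_in−Q_out)) ln(V/V₀).
m = m₀ (V₀/V)^(Q_out/(Q_in−Q_out)) = 67.3 × (63.5/35.525)^(-3.1553) = 10.768 g.
C = m/V = 10.768/35.525 = 0.30310 g/L.

0.303 g/L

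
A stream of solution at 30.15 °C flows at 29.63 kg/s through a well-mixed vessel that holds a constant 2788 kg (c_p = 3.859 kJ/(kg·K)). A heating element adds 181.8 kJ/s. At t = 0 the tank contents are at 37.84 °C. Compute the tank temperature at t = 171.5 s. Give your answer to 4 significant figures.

M c_p dT/dt = ṁ c_p (T_in − T) + Q̇.
τ = M/ṁ = 94.0938 s; T_ss = T_in + Q̇/(ṁ c_p) = 30.15 + 181.8/(29.63·3.859) = 31.7400 °C.
This is linear first-order; T(t) = T_ss + (T₀ − T_ss) e^(−t/τ).
T(171.5) = 31.7400 + (6.10004)·e^(−171.5/94.0938) = 31.7400 + (6.10004)·0.161597 = 32.7257 °C.

32.73 °C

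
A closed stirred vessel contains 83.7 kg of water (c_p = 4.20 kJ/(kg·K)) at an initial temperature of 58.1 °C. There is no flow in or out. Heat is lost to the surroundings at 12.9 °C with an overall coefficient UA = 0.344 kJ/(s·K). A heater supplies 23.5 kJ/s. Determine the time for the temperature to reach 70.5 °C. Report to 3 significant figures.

786 s

Lumped-capacitance energy balance: M c_p dT/dt = UA(T_amb − T) + Q̇.
τ = M c_p/UA = 1021.9 s; T_ss = T_amb + Q̇/UA = 12.9 + 23.5/0.344 = 81.214 °C.
T(t) = T_ss + (T₀ − T_ss)e^(−t/τ); set T = 70.5:
t = −τ ln[(T − T_ss)/(T₀ − T_ss)] = −1021.9 · ln(0.46353) = 785.74 s.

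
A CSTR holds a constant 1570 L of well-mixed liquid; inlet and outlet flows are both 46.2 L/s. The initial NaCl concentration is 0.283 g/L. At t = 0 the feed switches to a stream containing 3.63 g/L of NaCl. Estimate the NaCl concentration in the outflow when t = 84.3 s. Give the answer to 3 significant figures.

3.35 g/L

Unsteady species balance (constant V, well mixed): V dC/dt = Q(C_in − C).
So dC/dt = (C_in − C)/τ with τ = V/Q = 1570/46.2 = 33.983 s.
C approaches C_in exponentially: C(t) = C_in + (C₀ − C_in) e^(−t/τ).
C(84.3) = 3.63 + (0.283 − 3.63)·e^(−84.3/33.983) = 3.63 + (-3.3470)·0.083687 = 3.3499 g/L.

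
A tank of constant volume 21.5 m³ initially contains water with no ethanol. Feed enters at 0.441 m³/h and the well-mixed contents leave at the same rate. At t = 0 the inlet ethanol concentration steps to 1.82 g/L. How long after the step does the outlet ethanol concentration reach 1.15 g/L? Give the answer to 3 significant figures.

Transient balance on the dissolved component: V dC/dt = Q(C_in − C), so τ = V/Q = 48.753 h.
C(t) = C_in + (C₀ − C_in) e^(−t/τ). Set C = 1.15 and solve for t:
e^(−t/τ) = (C − C_in)/(C₀ − C_in) = (1.15 − 1.82)/(0 − 1.82) = 0.36813
t = −τ ln(…) = 48.753 × 0.99931 = 48.719 h.

48.7 h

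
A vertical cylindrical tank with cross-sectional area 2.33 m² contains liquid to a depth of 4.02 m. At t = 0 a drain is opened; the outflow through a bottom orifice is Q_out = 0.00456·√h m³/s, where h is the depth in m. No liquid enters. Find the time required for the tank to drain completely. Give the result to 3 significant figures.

2050 s

With no inflow, A dh/dt = −0.00456 √h.
∫ h^(−1/2) dh = −(0.00456/A) ∫ dt, giving 2√h = 2√h₀ − (0.00456/A) t.
Tank is empty when √h = 0: t_empty = 2A√h₀/0.00456.
t_empty = 2·2.33·√4.02/0.00456 = 4.6600·2.0050/0.00456 = 2049.0 s.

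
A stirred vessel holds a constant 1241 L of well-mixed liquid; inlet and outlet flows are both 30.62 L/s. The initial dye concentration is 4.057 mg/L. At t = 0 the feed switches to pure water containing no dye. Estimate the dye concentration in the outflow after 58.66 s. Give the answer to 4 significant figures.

Transient balance on the dissolved component: V dC/dt = Q(C_in − C).
Rewrite as dC/dt + C/τ = C_in/τ, τ = V/Q = 40.5291 s.
Solution: C(t) = C_in + (C₀ − C_in) e^(−t/τ).
C(58.66) = 0 + (4.057 − 0)·e^(−58.66/40.5291) = 0 + (4.05700)·0.235191 = 0.954171 mg/L.

0.9542 mg/L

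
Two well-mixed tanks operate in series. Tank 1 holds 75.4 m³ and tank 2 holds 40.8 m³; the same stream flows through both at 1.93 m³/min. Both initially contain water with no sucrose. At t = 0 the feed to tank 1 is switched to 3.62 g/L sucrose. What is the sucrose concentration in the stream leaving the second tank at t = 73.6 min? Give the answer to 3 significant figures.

2.55 g/L

Time constants: τᵢ = Vᵢ/Q for each well-mixed tank.
τ₁ = 75.4/1.93 = 39.067 min; τ₂ = 40.8/1.93 = 21.140 min.
Tank 1: C₁ = C_in(1 − e^(−t/τ₁)). Tank 2 (τ₁ ≠ τ₂): C₂ = C_in[1 − (τ₁ e^(−t/τ₁) − τ₂ e^(−t/τ₂))/(τ₁ − τ₂)].
At t = 73.6: e^(−t/τ₁) = 0.15199, e^(−t/τ₂) = 0.030759.
C₂ = 3.62·[1 − (39.067·0.15199 − 21.140·0.030759)/(17.927)] = 3.62·0.70505 = 2.5523 g/L.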